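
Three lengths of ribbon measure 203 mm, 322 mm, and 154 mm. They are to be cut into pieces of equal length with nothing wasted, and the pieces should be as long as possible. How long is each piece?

7 mm

Each piece length must divide every original length, so the longest possible is gcd(203, 322, 154).
203 = 7 × 29
322 = 2 × 7 × 23
154 = 2 × 7 × 11
gcd(203, 322, 154) = 7.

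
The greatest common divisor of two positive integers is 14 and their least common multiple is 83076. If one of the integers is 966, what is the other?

1204

For two integers, gcd × lcm = product, so the other is (14 × 83076) / 966 = 1163064 / 966 = 1204.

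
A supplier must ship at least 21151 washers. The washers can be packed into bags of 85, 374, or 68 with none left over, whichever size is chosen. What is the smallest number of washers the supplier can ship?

22440

The number of washers must be a common multiple of 85, 374, and 68, so a multiple of their LCM.
85 = 5 × 17
374 = 2 × 11 × 17
68 = 2^2 × 17
LCM(85, 374, 68) = 2^2 × 5 × 11 × 17 = 3740.
Smallest multiple of 3740 that is ≥ 21151: ⌈21151/3740⌉ × 3740 = 6 × 3740 = 22440.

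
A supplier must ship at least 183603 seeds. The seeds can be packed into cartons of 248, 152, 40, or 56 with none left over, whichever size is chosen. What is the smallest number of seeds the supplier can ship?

The number of seeds must be a common multiple of 248, 152, 40, and 56, so a multiple of their LCM.
248 = 2^3 × 31
152 = 2^3 × 19
40 = 2^3 × 5
56 = 2^3 × 7
LCM(248, 152, 40, 56) = 2^3 × 5 × 7 × 19 × 31 = 164920.
Smallest multiple of 164920 that is ≥ 183603: ⌈183603/164920⌉ × 164920 = 2 × 164920 = 329840.

329840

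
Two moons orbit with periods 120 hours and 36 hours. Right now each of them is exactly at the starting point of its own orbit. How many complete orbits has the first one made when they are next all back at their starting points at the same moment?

3 orbits

They are all back at their starting positions together after one LCM of the periods.
120 = 2^3 × 3 × 5
36 = 2^2 × 3^2
LCM(120, 36) = 2^3 × 3^2 × 5 = 360.
Orbits for period 120: 360 / 120 = 3.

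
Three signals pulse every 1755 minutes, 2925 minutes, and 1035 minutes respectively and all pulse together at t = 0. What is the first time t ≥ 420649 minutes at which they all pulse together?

605475 minutes

Joint pulses occur at multiples of LCM(1755, 2925, 1035).
1755 = 3^3 × 5 × 13
2925 = 3^2 × 5^2 × 13
1035 = 3^2 × 5 × 23
LCM(1755, 2925, 1035) = 3^3 × 5^2 × 13 × 23 = 201825.
Smallest multiple of 201825 that is ≥ 420649: ⌈420649/201825⌉ × 201825 = 3 × 201825 = 605475.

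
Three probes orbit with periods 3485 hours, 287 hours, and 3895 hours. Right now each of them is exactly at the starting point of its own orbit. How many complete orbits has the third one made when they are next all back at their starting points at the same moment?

All finish a whole number of cycles simultaneously at t = LCM of the periods.
3485 = 5 × 17 × 41
287 = 7 × 41
3895 = 5 × 19 × 41
LCM(3485, 287, 3895) = 5 × 7 × 17 × 19 × 41 = 463505.
Orbits for period 3895: 463505 / 3895 = 119.

119 orbits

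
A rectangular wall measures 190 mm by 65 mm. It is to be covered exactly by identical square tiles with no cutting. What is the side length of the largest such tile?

5 mm

The tile side must divide both 190 and 65, so the largest is their gcd.
190 = 2 × 5 × 19
65 = 5 × 13
gcd(190, 65) = 5.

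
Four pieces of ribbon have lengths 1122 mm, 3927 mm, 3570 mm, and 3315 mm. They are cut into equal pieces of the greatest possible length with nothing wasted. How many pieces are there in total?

234

Piece length = gcd(1122, 3927, 3570, 3315).
1122 = 2 × 3 × 11 × 17
3927 = 3 × 7 × 11 × 17
3570 = 2 × 3 × 5 × 7 × 17
3315 = 3 × 5 × 13 × 17
gcd(1122, 3927, 3570, 3315) = 3 × 17 = 51.
Total pieces = 1122/51 + 3927/51 + 3570/51 + 3315/51 = 22 + 77 + 70 + 65 = 234.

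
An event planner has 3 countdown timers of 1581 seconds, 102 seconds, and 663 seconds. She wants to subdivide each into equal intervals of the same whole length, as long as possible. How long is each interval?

The interval must divide each timer length; the longest such is the gcd.
1581 = 3 × 17 × 31
102 = 2 × 3 × 17
663 = 3 × 13 × 17
gcd(1581, 102, 663) = 3 × 17 = 51.

51 seconds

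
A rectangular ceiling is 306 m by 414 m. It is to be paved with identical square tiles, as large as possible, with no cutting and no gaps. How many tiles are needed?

391

Tile side = gcd(306, 414).
306 = 2 × 3^2 × 17
414 = 2 × 3^2 × 23
gcd(306, 414) = 2 × 3^2 = 18.
Tiles: (306/18) × (414/18) = 17 × 23 = 391.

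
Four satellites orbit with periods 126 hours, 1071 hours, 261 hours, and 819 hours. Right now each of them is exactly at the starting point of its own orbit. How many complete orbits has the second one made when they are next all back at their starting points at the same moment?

754 orbits

The first common completion time is the LCM of the periods.
126 = 2 × 3^2 × 7
1071 = 3^2 × 7 × 17
261 = 3^2 × 29
819 = 3^2 × 7 × 13
LCM(126, 1071, 261, 819) = 2 × 3^2 × 7 × 13 × 17 × 29 = 807534.
Orbits for period 1071: 807534 / 1071 = 754.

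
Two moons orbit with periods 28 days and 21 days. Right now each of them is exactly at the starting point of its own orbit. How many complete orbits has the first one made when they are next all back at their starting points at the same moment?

They are all back at their starting positions together after one LCM of the periods.
28 = 2^2 × 7
21 = 3 × 7
LCM(28, 21) = 2^2 × 3 × 7 = 84.
Orbits for period 28: 84 / 28 = 3.

3 orbits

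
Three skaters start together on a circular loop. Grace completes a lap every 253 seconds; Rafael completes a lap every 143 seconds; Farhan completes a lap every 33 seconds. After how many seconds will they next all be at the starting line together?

9867 seconds

We need the least common multiple of the intervals.
253 = 11 × 23
143 = 11 × 13
33 = 3 × 11
LCM(253, 143, 33) = 3 × 11 × 13 × 23 = 9867.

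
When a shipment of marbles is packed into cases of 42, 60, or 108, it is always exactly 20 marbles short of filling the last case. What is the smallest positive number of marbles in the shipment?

Being 20 short of a full case of size k means N ≡ −20 (mod k), i.e. N + 20 is a multiple of each size.
42 = 2 × 3 × 7
60 = 2^2 × 3 × 5
108 = 2^2 × 3^3
LCM(42, 60, 108) = 2^2 × 3^3 × 5 × 7 = 3780.
Smallest positive N is 3780 − 20 = 3760.

3760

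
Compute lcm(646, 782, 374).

646 = 2 × 17 × 19
782 = 2 × 17 × 23
374 = 2 × 11 × 17
LCM(646, 782, 374) = 2 × 11 × 17 × 19 × 23 = 163438.

163438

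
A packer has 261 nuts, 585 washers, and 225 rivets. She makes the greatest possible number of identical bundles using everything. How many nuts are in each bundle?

29

Number of bundles = gcd(261, 585, 225).
261 = 3^2 × 29
585 = 3^2 × 5 × 13
225 = 3^2 × 5^2
gcd(261, 585, 225) = 3^2 = 9.
nuts per bundle = 261 / 9 = 29.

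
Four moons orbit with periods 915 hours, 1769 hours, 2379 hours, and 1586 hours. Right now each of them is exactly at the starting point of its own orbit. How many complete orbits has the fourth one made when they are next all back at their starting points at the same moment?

435 orbits

The first common completion time is the LCM of the periods.
915 = 3 × 5 × 61
1769 = 29 × 61
2379 = 3 × 13 × 61
1586 = 2 × 13 × 61
LCM(915, 1769, 2379, 1586) = 2 × 3 × 5 × 13 × 29 × 61 = 689910.
Orbits for period 1586: 689910 / 1586 = 435.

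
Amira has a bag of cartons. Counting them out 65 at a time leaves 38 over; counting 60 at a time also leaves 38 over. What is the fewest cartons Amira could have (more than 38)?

818

N − 38 must be a common multiple of 65 and 60.
65 = 5 × 13
60 = 2^2 × 3 × 5
LCM(65, 60) = 2^2 × 3 × 5 × 13 = 780.
Smallest N > 38 is LCM + 38 = 780 + 38 = 818.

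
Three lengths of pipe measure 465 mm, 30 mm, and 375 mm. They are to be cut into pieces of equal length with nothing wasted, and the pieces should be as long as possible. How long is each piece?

15 mm

Each piece length must divide every original length, so the longest possible is gcd(465, 30, 375).
465 = 3 × 5 × 31
30 = 2 × 3 × 5
375 = 3 × 5^3
gcd(465, 30, 375) = 3 × 5 = 15.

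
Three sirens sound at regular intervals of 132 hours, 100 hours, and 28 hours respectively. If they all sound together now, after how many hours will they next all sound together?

23100 hours

The first simultaneous occurrence is after LCM of the individual periods.
132 = 2^2 × 3 × 11
100 = 2^2 × 5^2
28 = 2^2 × 7
LCM(132, 100, 28) = 2^2 × 3 × 5^2 × 7 × 11 = 23100.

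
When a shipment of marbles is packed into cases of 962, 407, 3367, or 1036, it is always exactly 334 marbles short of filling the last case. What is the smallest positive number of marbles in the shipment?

147814

Being 334 short of a full case of size k means N ≡ −334 (mod k), i.e. N + 334 is a multiple of each size.
962 = 2 × 13 × 37
407 = 11 × 37
3367 = 7 × 13 × 37
1036 = 2^2 × 7 × 37
LCM(962, 407, 3367, 1036) = 2^2 × 7 × 11 × 13 × 37 = 148148.
Smallest positive N is 148148 − 334 = 147814.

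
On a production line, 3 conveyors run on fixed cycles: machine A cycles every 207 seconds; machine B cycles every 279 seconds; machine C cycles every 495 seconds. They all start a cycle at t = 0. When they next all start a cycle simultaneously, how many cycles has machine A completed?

All finish a whole number of cycles simultaneously at t = LCM of the periods.
207 = 3^2 × 23
279 = 3^2 × 31
495 = 3^2 × 5 × 11
LCM(207, 279, 495) = 3^2 × 5 × 11 × 23 × 31 = 352935.
Cycles for period 207: 352935 / 207 = 1705.

1705 cycles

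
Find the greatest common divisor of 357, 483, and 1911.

357 = 3 × 7 × 17
483 = 3 × 7 × 23
1911 = 3 × 7^2 × 13
gcd(357, 483, 1911) = 3 × 7 = 21.

21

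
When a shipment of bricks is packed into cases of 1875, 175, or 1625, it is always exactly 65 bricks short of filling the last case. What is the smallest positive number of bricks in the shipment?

170560

Being 65 short of a full case of size k means N ≡ −65 (mod k), i.e. N + 65 is a multiple of each size.
1875 = 3 × 5^4
175 = 5^2 × 7
1625 = 5^3 × 13
LCM(1875, 175, 1625) = 3 × 5^4 × 7 × 13 = 170625.
Smallest positive N is 170625 − 65 = 170560.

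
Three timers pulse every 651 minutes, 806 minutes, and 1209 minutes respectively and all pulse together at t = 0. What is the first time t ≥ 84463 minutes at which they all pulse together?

84630 minutes

Joint pulses occur at multiples of LCM(651, 806, 1209).
651 = 3 × 7 × 31
806 = 2 × 13 × 31
1209 = 3 × 13 × 31
LCM(651, 806, 1209) = 2 × 3 × 7 × 13 × 31 = 16926.
Smallest multiple of 16926 that is ≥ 84463: ⌈84463/16926⌉ × 16926 = 5 × 16926 = 84630.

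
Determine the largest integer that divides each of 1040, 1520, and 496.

1040 = 2^4 × 5 × 13
1520 = 2^4 × 5 × 19
496 = 2^4 × 31
gcd(1040, 1520, 496) = 2^4 = 16.

16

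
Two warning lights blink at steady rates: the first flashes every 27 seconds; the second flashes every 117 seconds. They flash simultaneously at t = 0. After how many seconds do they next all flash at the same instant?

351 seconds

They coincide at every common multiple of the periods; the first is the LCM.
27 = 3^3
117 = 3^2 × 13
LCM(27, 117) = 3^3 × 13 = 351.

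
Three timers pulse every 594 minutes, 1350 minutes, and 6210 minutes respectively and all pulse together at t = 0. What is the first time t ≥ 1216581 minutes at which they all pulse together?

Joint pulses occur at multiples of LCM(594, 1350, 6210).
594 = 2 × 3^3 × 11
1350 = 2 × 3^3 × 5^2
6210 = 2 × 3^3 × 5 × 23
LCM(594, 1350, 6210) = 2 × 3^3 × 5^2 × 11 × 23 = 341550.
Smallest multiple of 341550 that is ≥ 1216581: ⌈1216581/341550⌉ × 341550 = 4 × 341550 = 1366200.

1366200 minutes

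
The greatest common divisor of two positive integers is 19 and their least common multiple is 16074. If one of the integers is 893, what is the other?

For two integers, gcd × lcm = product, so the other is (19 × 16074) / 893 = 305406 / 893 = 342.

342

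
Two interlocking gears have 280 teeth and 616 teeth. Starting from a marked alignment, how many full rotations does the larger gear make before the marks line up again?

5 rotations

The first common completion time is the LCM of the periods.
280 = 2^3 × 5 × 7
616 = 2^3 × 7 × 11
LCM(280, 616) = 2^3 × 5 × 7 × 11 = 3080.
Rotations for period 616: 3080 / 616 = 5.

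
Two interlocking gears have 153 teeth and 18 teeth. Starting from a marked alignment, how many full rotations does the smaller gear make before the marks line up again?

All finish a whole number of cycles simultaneously at t = LCM of the periods.
153 = 3^2 × 17
18 = 2 × 3^2
LCM(153, 18) = 2 × 3^2 × 17 = 306.
Rotations for period 18: 306 / 18 = 17.

17 rotations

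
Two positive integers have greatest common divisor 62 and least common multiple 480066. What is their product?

For any two positive integers, gcd × lcm = product = 62 × 480066 = 29764092.

29764092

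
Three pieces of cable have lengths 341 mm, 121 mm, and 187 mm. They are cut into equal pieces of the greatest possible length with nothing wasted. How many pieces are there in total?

Piece length = gcd(341, 121, 187).
341 = 11 × 31
121 = 11^2
187 = 11 × 17
gcd(341, 121, 187) = 11.
Total pieces = 341/11 + 121/11 + 187/11 = 31 + 11 + 17 = 59.

59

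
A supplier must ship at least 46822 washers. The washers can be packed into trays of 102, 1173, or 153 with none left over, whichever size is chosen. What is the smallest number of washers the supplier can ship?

49266

The number of washers must be a common multiple of 102, 1173, and 153, so a multiple of their LCM.
102 = 2 × 3 × 17
1173 = 3 × 17 × 23
153 = 3^2 × 17
LCM(102, 1173, 153) = 2 × 3^2 × 17 × 23 = 7038.
Smallest multiple of 7038 that is ≥ 46822: ⌈46822/7038⌉ × 7038 = 7 × 7038 = 49266.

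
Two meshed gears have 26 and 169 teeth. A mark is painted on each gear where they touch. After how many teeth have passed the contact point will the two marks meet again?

338 teeth

The first simultaneous occurrence is after LCM of the individual periods.
26 = 2 × 13
169 = 13^2
LCM(26, 169) = 2 × 13^2 = 338.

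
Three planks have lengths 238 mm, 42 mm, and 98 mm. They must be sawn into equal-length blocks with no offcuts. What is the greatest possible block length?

The block length must divide every plank, so the greatest is gcd(238, 42, 98).
238 = 2 × 7 × 17
42 = 2 × 3 × 7
98 = 2 × 7^2
gcd(238, 42, 98) = 2 × 7 = 14.

14 mm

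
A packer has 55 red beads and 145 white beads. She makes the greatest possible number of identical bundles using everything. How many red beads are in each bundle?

Number of bundles = gcd(55, 145).
55 = 5 × 11
145 = 5 × 29
gcd(55, 145) = 5.
red beads per bundle = 55 / 5 = 11.

11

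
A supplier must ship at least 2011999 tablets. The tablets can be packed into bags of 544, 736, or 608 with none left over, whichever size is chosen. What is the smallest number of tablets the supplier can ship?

2139552

The number of tablets must be a common multiple of 544, 736, and 608, so a multiple of their LCM.
544 = 2^5 × 17
736 = 2^5 × 23
608 = 2^5 × 19
LCM(544, 736, 608) = 2^5 × 17 × 19 × 23 = 237728.
Smallest multiple of 237728 that is ≥ 2011999: ⌈2011999/237728⌉ × 237728 = 9 × 237728 = 2139552.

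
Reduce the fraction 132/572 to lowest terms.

132 = 2^2 × 3 × 11
572 = 2^2 × 11 × 13
gcd(132, 572) = 2^2 × 11 = 44.
Divide numerator and denominator by 44: 132/572 = 3/13.

3/13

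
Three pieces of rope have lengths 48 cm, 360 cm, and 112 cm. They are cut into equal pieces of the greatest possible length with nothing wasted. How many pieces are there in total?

Piece length = gcd(48, 360, 112).
48 = 2^4 × 3
360 = 2^3 × 3^2 × 5
112 = 2^4 × 7
gcd(48, 360, 112) = 2^3 = 8.
Total pieces = 48/8 + 360/8 + 112/8 = 6 + 45 + 14 = 65.

65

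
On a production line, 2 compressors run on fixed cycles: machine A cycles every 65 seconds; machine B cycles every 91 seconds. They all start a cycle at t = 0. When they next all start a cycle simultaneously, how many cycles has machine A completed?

All finish a whole number of cycles simultaneously at t = LCM of the periods.
65 = 5 × 13
91 = 7 × 13
LCM(65, 91) = 5 × 7 × 13 = 455.
Cycles for period 65: 455 / 65 = 7.

7 cycles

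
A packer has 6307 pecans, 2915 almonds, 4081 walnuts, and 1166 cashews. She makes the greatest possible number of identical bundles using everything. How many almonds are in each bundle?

Number of bundles = gcd(6307, 2915, 4081, 1166).
6307 = 7 × 17 × 53
2915 = 5 × 11 × 53
4081 = 7 × 11 × 53
1166 = 2 × 11 × 53
gcd(6307, 2915, 4081, 1166) = 53.
almonds per bundle = 2915 / 53 = 55.

55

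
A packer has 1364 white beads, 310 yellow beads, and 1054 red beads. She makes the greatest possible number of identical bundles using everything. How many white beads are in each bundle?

22

Number of bundles = gcd(1364, 310, 1054).
1364 = 2^2 × 11 × 31
310 = 2 × 5 × 31
1054 = 2 × 17 × 31
gcd(1364, 310, 1054) = 2 × 31 = 62.
white beads per bundle = 1364 / 62 = 22.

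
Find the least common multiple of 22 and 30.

22 = 2 × 11
30 = 2 × 3 × 5
LCM(22, 30) = 2 × 3 × 5 × 11 = 330.

330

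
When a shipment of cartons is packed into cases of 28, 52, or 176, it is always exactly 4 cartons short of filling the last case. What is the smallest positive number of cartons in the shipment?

16012

Being 4 short of a full case of size k means N ≡ −4 (mod k), i.e. N + 4 is a multiple of each size.
28 = 2^2 × 7
52 = 2^2 × 13
176 = 2^4 × 11
LCM(28, 52, 176) = 2^4 × 7 × 11 × 13 = 16016.
Smallest positive N is 16016 − 4 = 16012.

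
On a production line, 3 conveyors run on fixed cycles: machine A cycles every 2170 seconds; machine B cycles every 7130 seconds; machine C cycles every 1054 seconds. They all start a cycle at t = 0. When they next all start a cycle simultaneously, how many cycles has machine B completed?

119 cycles

The first common completion time is the LCM of the periods.
2170 = 2 × 5 × 7 × 31
7130 = 2 × 5 × 23 × 31
1054 = 2 × 17 × 31
LCM(2170, 7130, 1054) = 2 × 5 × 7 × 17 × 23 × 31 = 848470.
Cycles for period 7130: 848470 / 7130 = 119.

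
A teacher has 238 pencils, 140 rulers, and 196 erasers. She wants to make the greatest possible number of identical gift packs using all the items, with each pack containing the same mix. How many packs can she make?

14 packs

The pack count must divide each quantity, so the greatest is gcd(238, 140, 196).
238 = 2 × 7 × 17
140 = 2^2 × 5 × 7
196 = 2^2 × 7^2
gcd(238, 140, 196) = 2 × 7 = 14.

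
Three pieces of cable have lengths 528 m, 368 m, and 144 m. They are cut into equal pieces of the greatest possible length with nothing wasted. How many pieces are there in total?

Piece length = gcd(528, 368, 144).
528 = 2^4 × 3 × 11
368 = 2^4 × 23
144 = 2^4 × 3^2
gcd(528, 368, 144) = 2^4 = 16.
Total pieces = 528/16 + 368/16 + 144/16 = 33 + 23 + 9 = 65.

65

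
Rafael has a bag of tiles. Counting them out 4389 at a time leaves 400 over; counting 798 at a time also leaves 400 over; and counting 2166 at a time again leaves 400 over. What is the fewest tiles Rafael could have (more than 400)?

N − 400 must be a common multiple of 4389, 798, and 2166.
4389 = 3 × 7 × 11 × 19
798 = 2 × 3 × 7 × 19
2166 = 2 × 3 × 19^2
LCM(4389, 798, 2166) = 2 × 3 × 7 × 11 × 19^2 = 166782.
Smallest N > 400 is LCM + 400 = 166782 + 400 = 167182.

167182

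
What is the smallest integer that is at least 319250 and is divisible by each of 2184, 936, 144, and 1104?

602784

The integer must be a common multiple of 2184, 936, 144, and 1104, so a multiple of their LCM.
2184 = 2^3 × 3 × 7 × 13
936 = 2^3 × 3^2 × 13
144 = 2^4 × 3^2
1104 = 2^4 × 3 × 23
LCM(2184, 936, 144, 1104) = 2^4 × 3^2 × 7 × 13 × 23 = 301392.
Smallest multiple of 301392 that is ≥ 319250: ⌈319250/301392⌉ × 301392 = 2 × 301392 = 602784.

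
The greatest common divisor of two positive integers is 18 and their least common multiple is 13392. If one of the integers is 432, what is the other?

For two integers, gcd × lcm = product, so the other is (18 × 13392) / 432 = 241056 / 432 = 558.

558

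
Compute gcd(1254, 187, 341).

11

1254 = 2 × 3 × 11 × 19
187 = 11 × 17
341 = 11 × 31
gcd(1254, 187, 341) = 11.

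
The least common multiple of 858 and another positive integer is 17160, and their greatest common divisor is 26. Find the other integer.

gcd × lcm = product of the two integers, so the other integer is (26 × 17160) / 858 = 520.

520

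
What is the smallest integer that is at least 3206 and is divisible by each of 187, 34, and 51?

3366

The integer must be a common multiple of 187, 34, and 51, so a multiple of their LCM.
187 = 11 × 17
34 = 2 × 17
51 = 3 × 17
LCM(187, 34, 51) = 2 × 3 × 11 × 17 = 1122.
Smallest multiple of 1122 that is ≥ 3206: ⌈3206/1122⌉ × 1122 = 3 × 1122 = 3366.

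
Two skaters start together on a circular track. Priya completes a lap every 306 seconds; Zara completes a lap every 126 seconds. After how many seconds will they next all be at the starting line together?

They coincide at every common multiple of the periods; the first is the LCM.
306 = 2 × 3^2 × 17
126 = 2 × 3^2 × 7
LCM(306, 126) = 2 × 3^2 × 7 × 17 = 2142.

2142 seconds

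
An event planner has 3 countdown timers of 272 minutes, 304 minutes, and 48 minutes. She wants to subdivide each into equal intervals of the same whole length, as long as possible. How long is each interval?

The interval must divide each timer length; the longest such is the gcd.
272 = 2^4 × 17
304 = 2^4 × 19
48 = 2^4 × 3
gcd(272, 304, 48) = 2^4 = 16.

16 minutes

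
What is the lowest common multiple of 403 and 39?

1209

403 = 13 × 31
39 = 3 × 13
LCM(403, 39) = 3 × 13 × 31 = 1209.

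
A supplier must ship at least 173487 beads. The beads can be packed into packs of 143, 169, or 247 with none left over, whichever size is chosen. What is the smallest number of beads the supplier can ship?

176605

The number of beads must be a common multiple of 143, 169, and 247, so a multiple of their LCM.
143 = 11 × 13
169 = 13^2
247 = 13 × 19
LCM(143, 169, 247) = 11 × 13^2 × 19 = 35321.
Smallest multiple of 35321 that is ≥ 173487: ⌈173487/35321⌉ × 35321 = 5 × 35321 = 176605.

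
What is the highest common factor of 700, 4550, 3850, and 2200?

700 = 2^2 × 5^2 × 7
4550 = 2 × 5^2 × 7 × 13
3850 = 2 × 5^2 × 7 × 11
2200 = 2^3 × 5^2 × 11
gcd(700, 4550, 3850, 2200) = 2 × 5^2 = 50.

50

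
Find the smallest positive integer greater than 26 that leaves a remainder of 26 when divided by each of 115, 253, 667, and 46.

73396

N − 26 must be a common multiple of 115, 253, 667, and 46.
115 = 5 × 23
253 = 11 × 23
667 = 23 × 29
46 = 2 × 23
LCM(115, 253, 667, 46) = 2 × 5 × 11 × 23 × 29 = 73370.
Smallest N > 26 is LCM + 26 = 73370 + 26 = 73396.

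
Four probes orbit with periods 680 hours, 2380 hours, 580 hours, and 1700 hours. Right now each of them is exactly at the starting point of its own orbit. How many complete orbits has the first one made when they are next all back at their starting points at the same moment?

The first common completion time is the LCM of the periods.
680 = 2^3 × 5 × 17
2380 = 2^2 × 5 × 7 × 17
580 = 2^2 × 5 × 29
1700 = 2^2 × 5^2 × 17
LCM(680, 2380, 580, 1700) = 2^3 × 5^2 × 7 × 17 × 29 = 690200.
Orbits for period 680: 690200 / 680 = 1015.

1015 orbits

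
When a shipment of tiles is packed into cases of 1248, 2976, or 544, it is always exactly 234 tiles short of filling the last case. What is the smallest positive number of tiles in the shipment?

657462

Being 234 short of a full case of size k means N ≡ −234 (mod k), i.e. N + 234 is a multiple of each size.
1248 = 2^5 × 3 × 13
2976 = 2^5 × 3 × 31
544 = 2^5 × 17
LCM(1248, 2976, 544) = 2^5 × 3 × 13 × 17 × 31 = 657696.
Smallest positive N is 657696 − 234 = 657462.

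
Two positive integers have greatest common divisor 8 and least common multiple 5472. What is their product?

43776

For any two positive integers, gcd × lcm = product = 8 × 5472 = 43776.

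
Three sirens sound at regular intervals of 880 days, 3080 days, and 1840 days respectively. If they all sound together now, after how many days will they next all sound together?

They coincide at every common multiple of the periods; the first is the LCM.
880 = 2^4 × 5 × 11
3080 = 2^3 × 5 × 7 × 11
1840 = 2^4 × 5 × 23
LCM(880, 3080, 1840) = 2^4 × 5 × 7 × 11 × 23 = 141680.

141680 days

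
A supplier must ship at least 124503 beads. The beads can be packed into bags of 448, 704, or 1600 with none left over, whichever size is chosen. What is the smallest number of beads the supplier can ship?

246400

The number of beads must be a common multiple of 448, 704, and 1600, so a multiple of their LCM.
448 = 2^6 × 7
704 = 2^6 × 11
1600 = 2^6 × 5^2
LCM(448, 704, 1600) = 2^6 × 5^2 × 7 × 11 = 123200.
Smallest multiple of 123200 that is ≥ 124503: ⌈124503/123200⌉ × 123200 = 2 × 123200 = 246400.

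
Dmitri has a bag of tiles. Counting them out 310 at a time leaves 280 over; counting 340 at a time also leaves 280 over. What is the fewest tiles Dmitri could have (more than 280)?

N − 280 must be a common multiple of 310 and 340.
310 = 2 × 5 × 31
340 = 2^2 × 5 × 17
LCM(310, 340) = 2^2 × 5 × 17 × 31 = 10540.
Smallest N > 280 is LCM + 280 = 10540 + 280 = 10820.

10820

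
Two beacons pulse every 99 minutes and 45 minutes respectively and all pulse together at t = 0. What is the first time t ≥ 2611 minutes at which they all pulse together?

Joint pulses occur at multiples of LCM(99, 45).
99 = 3^2 × 11
45 = 3^2 × 5
LCM(99, 45) = 3^2 × 5 × 11 = 495.
Smallest multiple of 495 that is ≥ 2611: ⌈2611/495⌉ × 495 = 6 × 495 = 2970.

2970 minutes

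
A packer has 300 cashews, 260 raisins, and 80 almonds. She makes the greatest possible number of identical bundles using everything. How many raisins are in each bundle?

Number of bundles = gcd(300, 260, 80).
300 = 2^2 × 3 × 5^2
260 = 2^2 × 5 × 13
80 = 2^4 × 5
gcd(300, 260, 80) = 2^2 × 5 = 20.
raisins per bundle = 260 / 20 = 13.

13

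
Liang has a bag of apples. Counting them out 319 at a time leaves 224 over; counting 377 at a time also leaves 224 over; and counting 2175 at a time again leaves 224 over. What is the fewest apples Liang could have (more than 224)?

311249

N − 224 must be a common multiple of 319, 377, and 2175.
319 = 11 × 29
377 = 13 × 29
2175 = 3 × 5^2 × 29
LCM(319, 377, 2175) = 3 × 5^2 × 11 × 13 × 29 = 311025.
Smallest N > 224 is LCM + 224 = 311025 + 224 = 311249.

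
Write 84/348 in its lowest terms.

84 = 2^2 × 3 × 7
348 = 2^2 × 3 × 29
gcd(84, 348) = 2^2 × 3 = 12.
Divide numerator and denominator by 12: 84/348 = 7/29.

7/29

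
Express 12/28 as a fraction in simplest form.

12 = 2^2 × 3
28 = 2^2 × 7
gcd(12, 28) = 2^2 = 4.
Divide numerator and denominator by 4: 12/28 = 3/7.

3/7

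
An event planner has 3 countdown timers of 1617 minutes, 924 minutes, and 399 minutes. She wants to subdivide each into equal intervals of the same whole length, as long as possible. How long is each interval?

The interval must divide each timer length; the longest such is the gcd.
1617 = 3 × 7^2 × 11
924 = 2^2 × 3 × 7 × 11
399 = 3 × 7 × 19
gcd(1617, 924, 399) = 3 × 7 = 21.

21 minutes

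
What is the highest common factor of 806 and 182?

26

806 = 2 × 13 × 31
182 = 2 × 7 × 13
gcd(806, 182) = 2 × 13 = 26.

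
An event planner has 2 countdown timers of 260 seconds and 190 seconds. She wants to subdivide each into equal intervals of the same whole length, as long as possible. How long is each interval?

10 seconds

The interval must divide each timer length; the longest such is the gcd.
260 = 2^2 × 5 × 13
190 = 2 × 5 × 19
gcd(260, 190) = 2 × 5 = 10.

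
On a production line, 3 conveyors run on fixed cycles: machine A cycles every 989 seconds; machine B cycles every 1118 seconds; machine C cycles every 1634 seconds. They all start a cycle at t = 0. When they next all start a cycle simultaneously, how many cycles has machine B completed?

437 cycles

All finish a whole number of cycles simultaneously at t = LCM of the periods.
989 = 23 × 43
1118 = 2 × 13 × 43
1634 = 2 × 19 × 43
LCM(989, 1118, 1634) = 2 × 13 × 19 × 23 × 43 = 488566.
Cycles for period 1118: 488566 / 1118 = 437.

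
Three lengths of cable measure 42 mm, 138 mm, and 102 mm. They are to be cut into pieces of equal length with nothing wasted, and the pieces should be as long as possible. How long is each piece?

The greatest length dividing all of 42, 138, and 102 is their gcd.
42 = 2 × 3 × 7
138 = 2 × 3 × 23
102 = 2 × 3 × 17
gcd(42, 138, 102) = 2 × 3 = 6.

6 mm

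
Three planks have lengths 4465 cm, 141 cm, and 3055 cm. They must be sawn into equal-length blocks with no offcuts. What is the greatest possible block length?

47 cm

The block length must divide every plank, so the greatest is gcd(4465, 141, 3055).
4465 = 5 × 19 × 47
141 = 3 × 47
3055 = 5 × 13 × 47
gcd(4465, 141, 3055) = 47.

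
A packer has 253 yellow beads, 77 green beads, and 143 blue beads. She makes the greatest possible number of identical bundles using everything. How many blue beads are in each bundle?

Number of bundles = gcd(253, 77, 143).
253 = 11 × 23
77 = 7 × 11
143 = 11 × 13
gcd(253, 77, 143) = 11.
blue beads per bundle = 143 / 11 = 13.

13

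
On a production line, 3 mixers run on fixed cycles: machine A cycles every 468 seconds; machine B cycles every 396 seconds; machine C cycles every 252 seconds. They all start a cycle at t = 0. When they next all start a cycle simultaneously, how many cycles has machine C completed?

143 cycles

The first common completion time is the LCM of the periods.
468 = 2^2 × 3^2 × 13
396 = 2^2 × 3^2 × 11
252 = 2^2 × 3^2 × 7
LCM(468, 396, 252) = 2^2 × 3^2 × 7 × 11 × 13 = 36036.
Cycles for period 252: 36036 / 252 = 143.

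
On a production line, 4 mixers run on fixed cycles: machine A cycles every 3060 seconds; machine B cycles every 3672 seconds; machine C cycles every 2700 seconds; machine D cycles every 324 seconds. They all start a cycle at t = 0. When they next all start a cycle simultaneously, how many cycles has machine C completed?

They are all back at their starting positions together after one LCM of the periods.
3060 = 2^2 × 3^2 × 5 × 17
3672 = 2^3 × 3^3 × 17
2700 = 2^2 × 3^3 × 5^2
324 = 2^2 × 3^4
LCM(3060, 3672, 2700, 324) = 2^3 × 3^4 × 5^2 × 17 = 275400.
Cycles for period 2700: 275400 / 2700 = 102.

102 cycles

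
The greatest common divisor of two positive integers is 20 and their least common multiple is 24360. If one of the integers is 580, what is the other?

840

For two integers, gcd × lcm = product, so the other is (20 × 24360) / 580 = 487200 / 580 = 840.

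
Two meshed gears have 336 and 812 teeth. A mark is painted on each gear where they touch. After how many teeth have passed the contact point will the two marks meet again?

9744 teeth

We need the least common multiple of the intervals.
336 = 2^4 × 3 × 7
812 = 2^2 × 7 × 29
LCM(336, 812) = 2^4 × 3 × 7 × 29 = 9744.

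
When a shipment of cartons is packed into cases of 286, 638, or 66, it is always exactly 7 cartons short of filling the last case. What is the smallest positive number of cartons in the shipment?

24875

Being 7 short of a full case of size k means N ≡ −7 (mod k), i.e. N + 7 is a multiple of each size.
286 = 2 × 11 × 13
638 = 2 × 11 × 29
66 = 2 × 3 × 11
LCM(286, 638, 66) = 2 × 3 × 11 × 13 × 29 = 24882.
Smallest positive N is 24882 − 7 = 24875.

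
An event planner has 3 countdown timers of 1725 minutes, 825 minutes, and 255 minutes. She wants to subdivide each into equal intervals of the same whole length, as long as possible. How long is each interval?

The interval must divide each timer length; the longest such is the gcd.
1725 = 3 × 5^2 × 23
825 = 3 × 5^2 × 11
255 = 3 × 5 × 17
gcd(1725, 825, 255) = 3 × 5 = 15.

15 minutes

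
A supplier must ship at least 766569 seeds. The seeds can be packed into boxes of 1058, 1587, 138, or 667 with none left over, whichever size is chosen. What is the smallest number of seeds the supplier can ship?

828414

The number of seeds must be a common multiple of 1058, 1587, 138, and 667, so a multiple of their LCM.
1058 = 2 × 23^2
1587 = 3 × 23^2
138 = 2 × 3 × 23
667 = 23 × 29
LCM(1058, 1587, 138, 667) = 2 × 3 × 23^2 × 29 = 92046.
Smallest multiple of 92046 that is ≥ 766569: ⌈766569/92046⌉ × 92046 = 9 × 92046 = 828414.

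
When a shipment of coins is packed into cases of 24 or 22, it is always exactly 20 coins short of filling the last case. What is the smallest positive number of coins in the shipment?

Being 20 short of a full case of size k means N ≡ −20 (mod k), i.e. N + 20 is a multiple of each size.
24 = 2^3 × 3
22 = 2 × 11
LCM(24, 22) = 2^3 × 3 × 11 = 264.
Smallest positive N is 264 − 20 = 244.

244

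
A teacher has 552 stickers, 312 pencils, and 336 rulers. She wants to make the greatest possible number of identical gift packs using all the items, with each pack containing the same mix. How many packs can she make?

The pack count must divide each quantity, so the greatest is gcd(552, 312, 336).
552 = 2^3 × 3 × 23
312 = 2^3 × 3 × 13
336 = 2^4 × 3 × 7
gcd(552, 312, 336) = 2^3 × 3 = 24.

24 packs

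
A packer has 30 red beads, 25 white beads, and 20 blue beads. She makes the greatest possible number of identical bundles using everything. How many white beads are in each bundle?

5

Number of bundles = gcd(30, 25, 20).
30 = 2 × 3 × 5
25 = 5^2
20 = 2^2 × 5
gcd(30, 25, 20) = 5.
white beads per bundle = 25 / 5 = 5.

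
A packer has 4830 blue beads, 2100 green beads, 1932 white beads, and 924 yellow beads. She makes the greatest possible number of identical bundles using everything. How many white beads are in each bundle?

Number of bundles = gcd(4830, 2100, 1932, 924).
4830 = 2 × 3 × 5 × 7 × 23
2100 = 2^2 × 3 × 5^2 × 7
1932 = 2^2 × 3 × 7 × 23
924 = 2^2 × 3 × 7 × 11
gcd(4830, 2100, 1932, 924) = 2 × 3 × 7 = 42.
white beads per bundle = 1932 / 42 = 46.

46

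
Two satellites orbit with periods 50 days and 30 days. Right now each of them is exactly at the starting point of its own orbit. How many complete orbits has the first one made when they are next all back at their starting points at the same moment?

3 orbits

The first common completion time is the LCM of the periods.
50 = 2 × 5^2
30 = 2 × 3 × 5
LCM(50, 30) = 2 × 3 × 5^2 = 150.
Orbits for period 50: 150 / 50 = 3.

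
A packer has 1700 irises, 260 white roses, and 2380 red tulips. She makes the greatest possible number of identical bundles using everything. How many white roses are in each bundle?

13

Number of bundles = gcd(1700, 260, 2380).
1700 = 2^2 × 5^2 × 17
260 = 2^2 × 5 × 13
2380 = 2^2 × 5 × 7 × 17
gcd(1700, 260, 2380) = 2^2 × 5 = 20.
white roses per bundle = 260 / 20 = 13.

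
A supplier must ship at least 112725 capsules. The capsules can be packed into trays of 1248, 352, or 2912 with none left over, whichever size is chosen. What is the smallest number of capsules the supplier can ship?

The number of capsules must be a common multiple of 1248, 352, and 2912, so a multiple of their LCM.
1248 = 2^5 × 3 × 13
352 = 2^5 × 11
2912 = 2^5 × 7 × 13
LCM(1248, 352, 2912) = 2^5 × 3 × 7 × 11 × 13 = 96096.
Smallest multiple of 96096 that is ≥ 112725: ⌈112725/96096⌉ × 96096 = 2 × 96096 = 192192.

192192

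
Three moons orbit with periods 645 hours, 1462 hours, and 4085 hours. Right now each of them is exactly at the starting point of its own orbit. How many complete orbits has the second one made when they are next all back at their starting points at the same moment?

285 orbits

All finish a whole number of cycles simultaneously at t = LCM of the periods.
645 = 3 × 5 × 43
1462 = 2 × 17 × 43
4085 = 5 × 19 × 43
LCM(645, 1462, 4085) = 2 × 3 × 5 × 17 × 19 × 43 = 416670.
Orbits for period 1462: 416670 / 1462 = 285.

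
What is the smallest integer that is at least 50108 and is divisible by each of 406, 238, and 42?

The integer must be a common multiple of 406, 238, and 42, so a multiple of their LCM.
406 = 2 × 7 × 29
238 = 2 × 7 × 17
42 = 2 × 3 × 7
LCM(406, 238, 42) = 2 × 3 × 7 × 17 × 29 = 20706.
Smallest multiple of 20706 that is ≥ 50108: ⌈50108/20706⌉ × 20706 = 3 × 20706 = 62118.

62118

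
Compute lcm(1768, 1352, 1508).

666536

1768 = 2^3 × 13 × 17
1352 = 2^3 × 13^2
1508 = 2^2 × 13 × 29
LCM(1768, 1352, 1508) = 2^3 × 13^2 × 17 × 29 = 666536.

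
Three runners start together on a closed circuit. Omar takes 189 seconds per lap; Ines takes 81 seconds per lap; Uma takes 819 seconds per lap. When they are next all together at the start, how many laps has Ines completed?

They are all back at their starting positions together after one LCM of the periods.
189 = 3^3 × 7
81 = 3^4
819 = 3^2 × 7 × 13
LCM(189, 81, 819) = 3^4 × 7 × 13 = 7371.
Laps for period 81: 7371 / 81 = 91.

91 laps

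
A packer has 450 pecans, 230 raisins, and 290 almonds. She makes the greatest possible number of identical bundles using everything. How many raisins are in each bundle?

Number of bundles = gcd(450, 230, 290).
450 = 2 × 3^2 × 5^2
230 = 2 × 5 × 23
290 = 2 × 5 × 29
gcd(450, 230, 290) = 2 × 5 = 10.
raisins per bundle = 230 / 10 = 23.

23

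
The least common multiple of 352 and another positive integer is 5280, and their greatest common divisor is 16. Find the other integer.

240

gcd × lcm = product of the two integers, so the other integer is (16 × 5280) / 352 = 240.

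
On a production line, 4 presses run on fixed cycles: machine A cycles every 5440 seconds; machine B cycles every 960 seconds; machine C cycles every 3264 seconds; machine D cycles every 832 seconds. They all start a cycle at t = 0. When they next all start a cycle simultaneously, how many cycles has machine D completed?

All finish a whole number of cycles simultaneously at t = LCM of the periods.
5440 = 2^6 × 5 × 17
960 = 2^6 × 3 × 5
3264 = 2^6 × 3 × 17
832 = 2^6 × 13
LCM(5440, 960, 3264, 832) = 2^6 × 3 × 5 × 13 × 17 = 212160.
Cycles for period 832: 212160 / 832 = 255.

255 cycles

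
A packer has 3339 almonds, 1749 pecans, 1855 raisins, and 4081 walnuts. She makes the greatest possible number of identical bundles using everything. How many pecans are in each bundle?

Number of bundles = gcd(3339, 1749, 1855, 4081).
3339 = 3^2 × 7 × 53
1749 = 3 × 11 × 53
1855 = 5 × 7 × 53
4081 = 7 × 11 × 53
gcd(3339, 1749, 1855, 4081) = 53.
pecans per bundle = 1749 / 53 = 33.

33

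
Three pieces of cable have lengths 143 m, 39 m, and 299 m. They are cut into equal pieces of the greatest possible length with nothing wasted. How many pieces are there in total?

Piece length = gcd(143, 39, 299).
143 = 11 × 13
39 = 3 × 13
299 = 13 × 23
gcd(143, 39, 299) = 13.
Total pieces = 143/13 + 39/13 + 299/13 = 11 + 3 + 23 = 37.

37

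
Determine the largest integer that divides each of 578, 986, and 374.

578 = 2 × 17^2
986 = 2 × 17 × 29
374 = 2 × 11 × 17
gcd(578, 986, 374) = 2 × 17 = 34.

34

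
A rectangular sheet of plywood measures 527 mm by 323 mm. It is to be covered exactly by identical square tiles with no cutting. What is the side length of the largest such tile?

17 mm

By the Euclidean algorithm:
527 = 1 × 323 + 204
323 = 1 × 204 + 119
204 = 1 × 119 + 85
119 = 1 × 85 + 34
85 = 2 × 34 + 17
34 = 2 × 17 + 0
gcd(527, 323) = 17.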